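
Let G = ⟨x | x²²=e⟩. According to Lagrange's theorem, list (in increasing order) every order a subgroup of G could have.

|G| = 22 = 2 · 11. By Lagrange's theorem the order of any subgroup divides 22; the divisors of 22 are 1, 2, 11, 22.

Answer: 1, 2, 11, 22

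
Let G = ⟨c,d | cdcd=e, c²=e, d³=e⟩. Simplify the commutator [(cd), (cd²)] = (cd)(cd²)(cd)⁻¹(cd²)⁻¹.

[(cd), (cd²)] = (cd)·(cd²)·(cd)⁻¹·(cd²)⁻¹.
  (cd) · (cd²) = d
  d · (cd) = c
  c · (cd²) = d²

Answer: d²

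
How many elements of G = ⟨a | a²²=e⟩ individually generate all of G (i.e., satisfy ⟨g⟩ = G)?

G is cyclic of order 22. An element generates G iff its order is 22, and a cyclic group of order 22 has exactly φ(22) = 10 such elements.

Answer: 10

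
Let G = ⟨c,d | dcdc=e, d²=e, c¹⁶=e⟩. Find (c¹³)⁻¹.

The order of (c¹³) is 16 (smallest k with (c¹³)ᵏ = e), so (c¹³)⁻¹ = (c¹³)¹⁵ = c³.
Check: (c¹³) · (c³) → (c¹³) · c³ = e, giving e as required.

Answer: c³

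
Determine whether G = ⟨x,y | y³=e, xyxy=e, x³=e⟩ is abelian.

x·y = xy but y·x = x²y², so x·y ≠ y·x and G is not abelian.

Answer: No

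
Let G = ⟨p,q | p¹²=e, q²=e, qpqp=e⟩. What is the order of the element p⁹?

Compute successive powers until reaching e:
  (p⁹)¹ = p⁹, (p⁹)² = p⁶, (p⁹)³ = p³, (p⁹)⁴ = e.
The smallest positive k with (p⁹)ᵏ = e is 4.

Answer: 4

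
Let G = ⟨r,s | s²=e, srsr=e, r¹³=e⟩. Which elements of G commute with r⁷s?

⟨r⁷s⟩ ⊆ C_G(r⁷s) since powers of r⁷s commute with r⁷s; so |C_G(r⁷s)| ≥ |⟨r⁷s⟩| = 2.
By orbit–stabilizer, |C_G(r⁷s)| = |G| / |conj. class of r⁷s| = 26 / 13 = 2.
The 2 elements commuting with r⁷s are {e, r⁷s}.

Answer: {e, r⁷s}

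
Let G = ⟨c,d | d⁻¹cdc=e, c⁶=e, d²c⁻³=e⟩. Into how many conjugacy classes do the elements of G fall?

The conjugacy classes (representative and size) are:
  [e] (size 1), [c] (size 2), [c²] (size 2), [c³] (size 1), [cd⁻¹] (size 3), [c²d⁻¹] (size 3).
Class equation: 1 + 2 + 2 + 1 + 3 + 3 = 12 = |G|. So G has 6 conjugacy classes.

Answer: 6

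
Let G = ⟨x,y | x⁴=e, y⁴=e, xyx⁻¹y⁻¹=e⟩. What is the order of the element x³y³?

Compute successive powers until reaching e:
  (x³y³)¹ = x³y³, (x³y³)² = x²y², (x³y³)³ = xy, (x³y³)⁴ = e.
The smallest positive k with (x³y³)ᵏ = e is 4.

Answer: 4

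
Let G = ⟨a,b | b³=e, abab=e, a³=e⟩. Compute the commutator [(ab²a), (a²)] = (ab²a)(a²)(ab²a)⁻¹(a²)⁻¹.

[(ab²a), (a²)] = (ab²a)·(a²)·(ab²a)⁻¹·(a²)⁻¹.
  (ab²a) · (a²) = ab²
  (ab²) · (ab²a) = b
  b · a = a²b²

Answer: a²b²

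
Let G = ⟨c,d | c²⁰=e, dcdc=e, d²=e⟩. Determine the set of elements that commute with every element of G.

An element z ∈ Z(G) iff z commutes with every generator.
For example c¹⁰ is central: (c¹⁰)·c = c¹¹ = c·(c¹⁰); (c¹⁰)·d = c¹⁰d = d·(c¹⁰).
Whereas c ∉ Z(G) since c·d = cd ≠ c¹⁹d = d·c.
Checking each of the 40 elements this way gives Z(G) = {e, c¹⁰}, of order 2.

Answer: {e, c¹⁰}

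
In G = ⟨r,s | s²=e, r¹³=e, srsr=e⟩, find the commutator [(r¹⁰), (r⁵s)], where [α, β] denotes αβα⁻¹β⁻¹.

[(r¹⁰), (r⁵s)] = (r¹⁰)·(r⁵s)·(r¹⁰)⁻¹·(r⁵s)⁻¹.
  (r¹⁰) · (r⁵s) = r²s
  (r²s) · (r³) = r¹²s
  (r¹²s) · (r⁵s) = r⁷

Answer: r⁷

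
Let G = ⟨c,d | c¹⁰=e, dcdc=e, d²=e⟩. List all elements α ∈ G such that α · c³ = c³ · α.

⟨c³⟩ ⊆ C_G(c³) since powers of c³ commute with c³; so |C_G(c³)| ≥ |⟨c³⟩| = 10.
By orbit–stabilizer, |C_G(c³)| = |G| / |conj. class of c³| = 20 / 2 = 10.
The 10 elements commuting with c³ are {e, c, c², c³, c⁴, c⁵, c⁶, c⁷, c⁸, c⁹}.

Answer: {e, c, c², c³, c⁴, c⁵, c⁶, c⁷, c⁸, c⁹}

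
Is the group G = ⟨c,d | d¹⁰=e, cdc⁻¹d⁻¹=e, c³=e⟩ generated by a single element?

|G| = 30. The element cd has order 30 (its powers give 30 distinct elements), so ⟨cd⟩ = G and G is cyclic.

Answer: Yes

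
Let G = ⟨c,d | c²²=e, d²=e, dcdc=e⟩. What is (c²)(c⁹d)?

Compute (c²) · (c⁹d) by multiplying left to right and reducing via the relations at each step:
  (c²) · c⁹ = c¹¹
  (c¹¹) · d = c¹¹d

Answer: c¹¹d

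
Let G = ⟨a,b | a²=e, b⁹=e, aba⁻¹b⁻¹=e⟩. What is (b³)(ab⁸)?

Compute (b³) · (ab⁸) by multiplying left to right and reducing via the relations at each step:
  (b³) · a = ab³
  (ab³) · b⁸ = ab²

Answer: ab²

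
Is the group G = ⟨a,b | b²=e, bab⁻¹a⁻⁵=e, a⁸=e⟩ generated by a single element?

Every cyclic group is abelian. But a·b = ab while b·a = a⁵b, so a·b ≠ b·a and G is not abelian. Hence G is not cyclic.

Answer: No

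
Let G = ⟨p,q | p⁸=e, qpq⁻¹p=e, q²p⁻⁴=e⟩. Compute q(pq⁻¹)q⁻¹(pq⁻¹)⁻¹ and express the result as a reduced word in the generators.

[q, (pq⁻¹)] = q·(pq⁻¹)·q⁻¹·(pq⁻¹)⁻¹.
  q · (pq⁻¹) = p⁷
  (p⁷) · (q⁻¹) = p³q
  (p³q) · (pq) = p⁶

Answer: p⁶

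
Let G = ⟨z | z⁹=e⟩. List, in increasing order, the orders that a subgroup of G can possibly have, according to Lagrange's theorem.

|G| = 9 = 3². By Lagrange's theorem the order of any subgroup divides 9; the divisors of 9 are 1, 3, 9.

Answer: 1, 3, 9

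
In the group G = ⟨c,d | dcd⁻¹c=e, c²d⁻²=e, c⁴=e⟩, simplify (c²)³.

Compute successive powers of (c²), reducing at each step:
  (c²)²: (c²) · c² = e
  (c²)³: e · c² = c²

Answer: c²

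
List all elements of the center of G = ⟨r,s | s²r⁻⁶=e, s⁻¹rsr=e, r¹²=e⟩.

An element z ∈ Z(G) iff z commutes with every generator.
For example r⁶ is central: (r⁶)·r = r⁷ = r·(r⁶); (r⁶)·s = s⁻¹ = s·(r⁶).
Whereas r ∉ Z(G) since r·s = rs ≠ r⁵s⁻¹ = s·r.
Checking each of the 24 elements this way gives Z(G) = {e, r⁶}, of order 2.

Answer: {e, r⁶}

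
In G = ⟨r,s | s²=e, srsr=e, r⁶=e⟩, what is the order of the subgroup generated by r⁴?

|⟨r⁴⟩| equals the order of r⁴. Compute successive powers until reaching e:
  (r⁴)¹ = r⁴, (r⁴)² = r², (r⁴)³ = e.
The smallest positive k with (r⁴)ᵏ = e is 3, so |⟨r⁴⟩| = 3.

Answer: 3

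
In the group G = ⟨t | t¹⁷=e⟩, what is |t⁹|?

Compute successive powers until reaching e:
  (t⁹)¹ = t⁹, (t⁹)² = t, (t⁹)³ = t¹⁰, (t⁹)⁴ = t², (t⁹)⁵ = t¹¹, (t⁹)⁶ = t³, (t⁹)⁷ = t¹², (t⁹)⁸ = t⁴, (t⁹)⁹ = t¹³, (t⁹)¹⁰ = t⁵, (t⁹)¹¹ = t¹⁴, (t⁹)¹² = t⁶, (t⁹)¹³ = t¹⁵, (t⁹)¹⁴ = t⁷, (t⁹)¹⁵ = t¹⁶, (t⁹)¹⁶ = t⁸, (t⁹)¹⁷ = e.
The smallest positive k with (t⁹)ᵏ = e is 17.

Answer: 17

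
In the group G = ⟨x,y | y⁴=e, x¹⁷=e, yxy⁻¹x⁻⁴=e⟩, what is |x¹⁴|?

Compute successive powers until reaching e:
  (x¹⁴)¹ = x¹⁴, (x¹⁴)² = x¹¹, (x¹⁴)³ = x⁸, (x¹⁴)⁴ = x⁵, (x¹⁴)⁵ = x², (x¹⁴)⁶ = x¹⁶, (x¹⁴)⁷ = x¹³, (x¹⁴)⁸ = x¹⁰, (x¹⁴)⁹ = x⁷, (x¹⁴)¹⁰ = x⁴, (x¹⁴)¹¹ = x, (x¹⁴)¹² = x¹⁵, (x¹⁴)¹³ = x¹², (x¹⁴)¹⁴ = x⁹, (x¹⁴)¹⁵ = x⁶, (x¹⁴)¹⁶ = x³, (x¹⁴)¹⁷ = e.
The smallest positive k with (x¹⁴)ᵏ = e is 17.

Answer: 17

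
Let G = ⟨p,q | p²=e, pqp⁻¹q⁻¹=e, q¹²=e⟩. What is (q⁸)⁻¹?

The order of (q⁸) is 3 (smallest k with (q⁸)ᵏ = e), so (q⁸)⁻¹ = (q⁸)² = q⁴.
Check: (q⁸) · (q⁴) → (q⁸) · q⁴ = e, giving e as required.

Answer: q⁴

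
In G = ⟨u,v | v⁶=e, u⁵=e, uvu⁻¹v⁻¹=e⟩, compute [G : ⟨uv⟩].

First find ord(uv) by computing successive powers:
  (uv)¹ = uv, (uv)² = u²v², (uv)³ = u³v³, (uv)⁴ = u⁴v⁴, (uv)⁵ = v⁵, (uv)⁶ = u, (uv)⁷ = u²v, (uv)⁸ = u³v², (uv)⁹ = u⁴v³, (uv)¹⁰ = v⁴, (uv)¹¹ = uv⁵, (uv)¹² = u², (uv)¹³ = u³v, (uv)¹⁴ = u⁴v², (uv)¹⁵ = v³, (uv)¹⁶ = uv⁴, (uv)¹⁷ = u²v⁵, (uv)¹⁸ = u³, (uv)¹⁹ = u⁴v, (uv)²⁰ = v², (uv)²¹ = uv³, (uv)²² = u²v⁴, (uv)²³ = u³v⁵, (uv)²⁴ = u⁴, (uv)²⁵ = v, (uv)²⁶ = uv², (uv)²⁷ = u²v³, (uv)²⁸ = u³v⁴, (uv)²⁹ = u⁴v⁵, (uv)³⁰ = e.
So |⟨uv⟩| = ord(uv) = 30. With |G| = 30, by Lagrange [G : ⟨uv⟩] = 30/30 = 1.

Answer: 1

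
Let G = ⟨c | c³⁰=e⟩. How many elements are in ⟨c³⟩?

|⟨c³⟩| equals the order of c³. Compute successive powers until reaching e:
  (c³)¹ = c³, (c³)² = c⁶, (c³)³ = c⁹, (c³)⁴ = c¹², (c³)⁵ = c¹⁵, (c³)⁶ = c¹⁸, (c³)⁷ = c²¹, (c³)⁸ = c²⁴, (c³)⁹ = c²⁷, (c³)¹⁰ = e.
The smallest positive k with (c³)ᵏ = e is 10, so |⟨c³⟩| = 10.

Answer: 10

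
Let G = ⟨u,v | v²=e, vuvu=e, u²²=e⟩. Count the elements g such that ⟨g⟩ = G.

⟨g⟩ = G would require ord(g) = |G| = 44, but the maximum element order in G is 22 < 44. So G is not cyclic and no single element generates it: the count is 0.

Answer: 0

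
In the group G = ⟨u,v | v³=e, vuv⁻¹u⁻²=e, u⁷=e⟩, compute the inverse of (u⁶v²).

The order of (u⁶v²) is 3 (smallest k with (u⁶v²)ᵏ = e), so (u⁶v²)⁻¹ = (u⁶v²)² = u²v.
Check: (u⁶v²) · (u²v) → (u⁶v²) · u² = v²;   (v²) · v = e, giving e as required.

Answer: u²v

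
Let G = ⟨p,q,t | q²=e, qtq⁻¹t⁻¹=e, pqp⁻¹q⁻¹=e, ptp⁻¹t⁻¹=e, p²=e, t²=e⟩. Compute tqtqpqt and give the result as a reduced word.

Multiply left to right, reducing at each step:
  t · q = qt
  (qt) · t = q
  q · q = e
  e · p = p
  p · q = pq
  (pq) · t = pqt

Answer: pqt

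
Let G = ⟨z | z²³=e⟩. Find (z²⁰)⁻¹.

The order of (z²⁰) is 23 (smallest k with (z²⁰)ᵏ = e), so (z²⁰)⁻¹ = (z²⁰)²² = z³.
Check: (z²⁰) · (z³) → (z²⁰) · z³ = e, giving e as required.

Answer: z³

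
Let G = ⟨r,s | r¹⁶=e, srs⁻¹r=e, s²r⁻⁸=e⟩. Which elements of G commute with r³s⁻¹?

⟨r³s⁻¹⟩ ⊆ C_G(r³s⁻¹) since powers of r³s⁻¹ commute with r³s⁻¹; so |C_G(r³s⁻¹)| ≥ |⟨r³s⁻¹⟩| = 4.
By orbit–stabilizer, |C_G(r³s⁻¹)| = |G| / |conj. class of r³s⁻¹| = 32 / 8 = 4.
The 4 elements commuting with r³s⁻¹ are {e, r⁸, r³s, r³s⁻¹}.

Answer: {e, r⁸, r³s, r³s⁻¹}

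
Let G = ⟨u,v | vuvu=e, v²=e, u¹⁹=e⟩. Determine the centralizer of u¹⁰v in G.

⟨u¹⁰v⟩ ⊆ C_G(u¹⁰v) since powers of u¹⁰v commute with u¹⁰v; so |C_G(u¹⁰v)| ≥ |⟨u¹⁰v⟩| = 2.
By orbit–stabilizer, |C_G(u¹⁰v)| = |G| / |conj. class of u¹⁰v| = 38 / 19 = 2.
The 2 elements commuting with u¹⁰v are {e, u¹⁰v}.

Answer: {e, u¹⁰v}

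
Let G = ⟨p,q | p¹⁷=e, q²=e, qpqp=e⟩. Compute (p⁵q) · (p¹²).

Compute (p⁵q) · (p¹²) by multiplying left to right and reducing via the relations at each step:
  (p⁵q) · p¹² = p¹⁰q

Answer: p¹⁰q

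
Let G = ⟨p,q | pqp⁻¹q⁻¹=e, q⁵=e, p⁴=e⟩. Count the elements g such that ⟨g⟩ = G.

G is cyclic of order 20. An element generates G iff its order is 20, and a cyclic group of order 20 has exactly φ(20) = 8 such elements.

Answer: 8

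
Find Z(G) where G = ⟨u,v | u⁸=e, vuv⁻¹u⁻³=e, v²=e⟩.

An element z ∈ Z(G) iff z commutes with every generator.
For example u⁴ is central: (u⁴)·u = u⁵ = u·(u⁴); (u⁴)·v = u⁴v = v·(u⁴).
Whereas u ∉ Z(G) since u·v = uv ≠ u³v = v·u.
Checking each of the 16 elements this way gives Z(G) = {e, u⁴}, of order 2.

Answer: {e, u⁴}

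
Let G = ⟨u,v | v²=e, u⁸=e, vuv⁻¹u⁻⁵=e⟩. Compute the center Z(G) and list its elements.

An element z ∈ Z(G) iff z commutes with every generator.
For example u² is central: (u²)·u = u³ = u·(u²); (u²)·v = u²v = v·(u²).
Whereas u ∉ Z(G) since u·v = uv ≠ u⁵v = v·u.
Checking each of the 16 elements this way gives Z(G) = {e, u², u⁴, u⁶}, of order 4.

Answer: {e, u², u⁴, u⁶}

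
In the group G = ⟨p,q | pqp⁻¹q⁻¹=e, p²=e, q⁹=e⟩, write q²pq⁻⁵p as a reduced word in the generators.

Multiply left to right, reducing at each step:
  (q²) · p = pq²
  (pq²) · q⁻⁵ = pq⁶
  (pq⁶) · p = q⁶

Answer: q⁶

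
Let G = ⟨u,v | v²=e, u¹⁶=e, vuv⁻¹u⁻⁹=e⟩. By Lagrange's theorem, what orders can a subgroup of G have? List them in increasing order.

|G| = 32 = 2⁵. By Lagrange's theorem the order of any subgroup divides 32; the divisors of 32 are 1, 2, 4, 8, 16, 32.

Answer: 1, 2, 4, 8, 16, 32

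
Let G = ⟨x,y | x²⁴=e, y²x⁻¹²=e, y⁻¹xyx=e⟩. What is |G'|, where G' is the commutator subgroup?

G' = [G, G] is generated by all commutators. The generator-pair commutators are: [x, y] = x².
The subgroup they normally generate is {e, x², x⁴, x⁶, x⁸, x¹⁰, x¹², x¹⁴, x¹⁶, x¹⁸, x²⁰, x²²}, of order 12.
Check: |G/G'| = 48/12 = 4 is the order of the abelianisation.

Answer: 12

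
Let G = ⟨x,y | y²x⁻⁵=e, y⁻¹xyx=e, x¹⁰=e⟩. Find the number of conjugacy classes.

The conjugacy classes (representative and size) are:
  [e] (size 1), [x] (size 2), [x⁸] (size 2), [x⁷] (size 2), [x⁴] (size 2), [x⁵] (size 1), [x⁴y] (size 5), [x²y⁻¹] (size 5).
Class equation: 1 + 2 + 2 + 2 + 2 + 1 + 5 + 5 = 20 = |G|. So G has 8 conjugacy classes.

Answer: 8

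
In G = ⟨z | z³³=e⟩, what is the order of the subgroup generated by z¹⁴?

|⟨z¹⁴⟩| equals the order of z¹⁴. Compute successive powers until reaching e:
  (z¹⁴)¹ = z¹⁴, (z¹⁴)² = z²⁸, (z¹⁴)³ = z⁹, (z¹⁴)⁴ = z²³, (z¹⁴)⁵ = z⁴, (z¹⁴)⁶ = z¹⁸, (z¹⁴)⁷ = z³², (z¹⁴)⁸ = z¹³, (z¹⁴)⁹ = z²⁷, (z¹⁴)¹⁰ = z⁸, (z¹⁴)¹¹ = z²², (z¹⁴)¹² = z³, (z¹⁴)¹³ = z¹⁷, (z¹⁴)¹⁴ = z³¹, (z¹⁴)¹⁵ = z¹², (z¹⁴)¹⁶ = z²⁶, (z¹⁴)¹⁷ = z⁷, (z¹⁴)¹⁸ = z²¹, (z¹⁴)¹⁹ = z², (z¹⁴)²⁰ = z¹⁶, (z¹⁴)²¹ = z³⁰, (z¹⁴)²² = z¹¹, (z¹⁴)²³ = z²⁵, (z¹⁴)²⁴ = z⁶, (z¹⁴)²⁵ = z²⁰, (z¹⁴)²⁶ = z, (z¹⁴)²⁷ = z¹⁵, (z¹⁴)²⁸ = z²⁹, (z¹⁴)²⁹ = z¹⁰, (z¹⁴)³⁰ = z²⁴, (z¹⁴)³¹ = z⁵, (z¹⁴)³² = z¹⁹, (z¹⁴)³³ = e.
The smallest positive k with (z¹⁴)ᵏ = e is 33, so |⟨z¹⁴⟩| = 33.

Answer: 33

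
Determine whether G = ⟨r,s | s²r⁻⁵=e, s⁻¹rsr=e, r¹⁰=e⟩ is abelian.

r·s = rs but s·r = r⁴s⁻¹, so r·s ≠ s·r and G is not abelian.

Answer: No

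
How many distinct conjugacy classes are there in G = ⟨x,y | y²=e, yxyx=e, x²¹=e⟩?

The conjugacy classes (representative and size) are:
  [e] (size 1), [x²⁰] (size 2), [x²] (size 2), [x³] (size 2), [x¹⁷] (size 2), [x⁵] (size 2), [x⁶] (size 2), [x⁷] (size 2), [x⁸] (size 2), [x⁹] (size 2), [x¹⁰] (size 2), [y] (size 21).
Class equation: 1 + 2 + 2 + 2 + 2 + 2 + 2 + 2 + 2 + 2 + 2 + 21 = 42 = |G|. So G has 12 conjugacy classes.

Answer: 12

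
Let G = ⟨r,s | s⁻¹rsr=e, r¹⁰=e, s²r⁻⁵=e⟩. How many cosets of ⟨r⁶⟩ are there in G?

First find ord(r⁶) by computing successive powers:
  (r⁶)¹ = r⁶, (r⁶)² = r², (r⁶)³ = r⁸, (r⁶)⁴ = r⁴, (r⁶)⁵ = e.
So |⟨r⁶⟩| = ord(r⁶) = 5. With |G| = 20, by Lagrange [G : ⟨r⁶⟩] = 20/5 = 4.

Answer: 4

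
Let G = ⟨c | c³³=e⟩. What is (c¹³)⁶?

Compute successive powers of (c¹³), reducing at each step:
  (c¹³)²: (c¹³) · c¹³ = c²⁶
  (c¹³)³: (c²⁶) · c¹³ = c⁶
  (c¹³)⁴: (c⁶) · c¹³ = c¹⁹
  (c¹³)⁵: (c¹⁹) · c¹³ = c³²
  (c¹³)⁶: (c³²) · c¹³ = c¹²

Answer: c¹²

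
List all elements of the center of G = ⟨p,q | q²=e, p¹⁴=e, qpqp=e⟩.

An element z ∈ Z(G) iff z commutes with every generator.
For example p⁷ is central: (p⁷)·p = p⁸ = p·(p⁷); (p⁷)·q = p⁷q = q·(p⁷).
Whereas p ∉ Z(G) since p·q = pq ≠ p¹³q = q·p.
Checking each of the 28 elements this way gives Z(G) = {e, p⁷}, of order 2.

Answer: {e, p⁷}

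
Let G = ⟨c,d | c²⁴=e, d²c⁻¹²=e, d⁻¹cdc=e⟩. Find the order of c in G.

Compute successive powers until reaching e:
  c¹ = c, c² = c², c³ = c³, c⁴ = c⁴, c⁵ = c⁵, c⁶ = c⁶, c⁷ = c⁷, c⁸ = c⁸, c⁹ = c⁹, c¹⁰ = c¹⁰, c¹¹ = c¹¹, c¹² = c¹², c¹³ = c¹³, c¹⁴ = c¹⁴, c¹⁵ = c¹⁵, c¹⁶ = c¹⁶, c¹⁷ = c¹⁷, c¹⁸ = c¹⁸, c¹⁹ = c¹⁹, c²⁰ = c²⁰, c²¹ = c²¹, c²² = c²², c²³ = c²³, c²⁴ = e.
The smallest positive k with cᵏ = e is 24.

Answer: 24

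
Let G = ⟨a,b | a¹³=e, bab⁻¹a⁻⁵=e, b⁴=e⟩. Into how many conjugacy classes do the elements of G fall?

The conjugacy classes (representative and size) are:
  [e] (size 1), [a] (size 4), [a²] (size 4), [a⁹] (size 4), [a¹²b] (size 13), [a⁴b²] (size 13), [a¹²b³] (size 13).
Class equation: 1 + 4 + 4 + 4 + 13 + 13 + 13 = 52 = |G|. So G has 7 conjugacy classes.

Answer: 7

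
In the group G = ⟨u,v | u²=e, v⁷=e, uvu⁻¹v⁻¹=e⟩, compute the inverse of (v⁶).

The order of (v⁶) is 7 (smallest k with (v⁶)ᵏ = e), so (v⁶)⁻¹ = (v⁶)⁶ = v.
Check: (v⁶) · v → (v⁶) · v = e, giving e as required.

Answer: v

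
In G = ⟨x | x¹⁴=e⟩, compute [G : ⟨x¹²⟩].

First find ord(x¹²) by computing successive powers:
  (x¹²)¹ = x¹², (x¹²)² = x¹⁰, (x¹²)³ = x⁸, (x¹²)⁴ = x⁶, (x¹²)⁵ = x⁴, (x¹²)⁶ = x², (x¹²)⁷ = e.
So |⟨x¹²⟩| = ord(x¹²) = 7. With |G| = 14, by Lagrange [G : ⟨x¹²⟩] = 14/7 = 2.

Answer: 2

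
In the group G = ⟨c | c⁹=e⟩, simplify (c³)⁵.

Compute successive powers of (c³), reducing at each step:
  (c³)²: (c³) · c³ = c⁶
  (c³)³: (c⁶) · c³ = e
  (c³)⁴: e · c³ = c³
  (c³)⁵: (c³) · c³ = c⁶

Answer: c⁶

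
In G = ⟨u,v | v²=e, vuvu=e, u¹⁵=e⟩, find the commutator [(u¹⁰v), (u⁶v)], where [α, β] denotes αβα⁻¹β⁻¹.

[(u¹⁰v), (u⁶v)] = (u¹⁰v)·(u⁶v)·(u¹⁰v)⁻¹·(u⁶v)⁻¹.
  (u¹⁰v) · (u⁶v) = u⁴
  (u⁴) · (u¹⁰v) = u¹⁴v
  (u¹⁴v) · (u⁶v) = u⁸

Answer: u⁸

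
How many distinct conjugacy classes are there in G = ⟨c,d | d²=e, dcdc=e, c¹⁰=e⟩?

The conjugacy classes (representative and size) are:
  [e] (size 1), [c] (size 2), [c²] (size 2), [c³] (size 2), [c⁴] (size 2), [c⁵] (size 1), [c²d] (size 5), [c³d] (size 5).
Class equation: 1 + 2 + 2 + 2 + 2 + 1 + 5 + 5 = 20 = |G|. So G has 8 conjugacy classes.

Answer: 8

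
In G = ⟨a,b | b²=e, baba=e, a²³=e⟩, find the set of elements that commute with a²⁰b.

⟨a²⁰b⟩ ⊆ C_G(a²⁰b) since powers of a²⁰b commute with a²⁰b; so |C_G(a²⁰b)| ≥ |⟨a²⁰b⟩| = 2.
By orbit–stabilizer, |C_G(a²⁰b)| = |G| / |conj. class of a²⁰b| = 46 / 23 = 2.
The 2 elements commuting with a²⁰b are {e, a²⁰b}.

Answer: {e, a²⁰b}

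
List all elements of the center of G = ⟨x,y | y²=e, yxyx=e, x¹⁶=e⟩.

An element z ∈ Z(G) iff z commutes with every generator.
For example x⁸ is central: (x⁸)·x = x⁹ = x·(x⁸); (x⁸)·y = x⁸y = y·(x⁸).
Whereas x ∉ Z(G) since x·y = xy ≠ x¹⁵y = y·x.
Checking each of the 32 elements this way gives Z(G) = {e, x⁸}, of order 2.

Answer: {e, x⁸}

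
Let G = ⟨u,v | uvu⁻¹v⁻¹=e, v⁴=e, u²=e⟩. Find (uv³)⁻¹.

The order of (uv³) is 4 (smallest k with (uv³)ᵏ = e), so (uv³)⁻¹ = (uv³)³ = uv.
Check: (uv³) · (uv) → (uv³) · u = v³;   (v³) · v = e, giving e as required.

Answer: uv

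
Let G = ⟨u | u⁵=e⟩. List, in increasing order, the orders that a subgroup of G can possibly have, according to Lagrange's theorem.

|G| = 5 = 5. By Lagrange's theorem the order of any subgroup divides 5; the divisors of 5 are 1, 5.

Answer: 1, 5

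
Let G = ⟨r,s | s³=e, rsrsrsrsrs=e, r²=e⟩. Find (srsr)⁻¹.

The order of (srsr) is 5 (smallest k with (srsr)ᵏ = e), so (srsr)⁻¹ = (srsr)⁴ = rs²rs².
Check: (srsr) · (rs²rs²) → (srsr) · r = srs;   (srs) · s² = sr;   (sr) · r = s;   s · s² = e, giving e as required.

Answer: rs²rs²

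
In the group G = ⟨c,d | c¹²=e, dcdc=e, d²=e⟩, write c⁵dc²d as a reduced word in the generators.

Multiply left to right, reducing at each step:
  (c⁵) · d = c⁵d
  (c⁵d) · c² = c³d
  (c³d) · d = c³

Answer: c³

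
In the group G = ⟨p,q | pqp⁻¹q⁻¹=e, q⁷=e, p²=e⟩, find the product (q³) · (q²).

Compute (q³) · (q²) by multiplying left to right and reducing via the relations at each step:
  (q³) · q² = q⁵

Answer: q⁵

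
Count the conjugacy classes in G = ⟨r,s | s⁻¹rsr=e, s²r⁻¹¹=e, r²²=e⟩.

The conjugacy classes (representative and size) are:
  [e] (size 1), [r²¹] (size 2), [r²] (size 2), [r³] (size 2), [r¹⁸] (size 2), [r¹⁷] (size 2), [r⁶] (size 2), [r⁷] (size 2), [r⁸] (size 2), [r¹³] (size 2), [r¹²] (size 2), [r¹¹] (size 1), [r¹⁰s] (size 11), [r⁷s] (size 11).
Class equation: 1 + 2 + 2 + 2 + 2 + 2 + 2 + 2 + 2 + 2 + 2 + 1 + 11 + 11 = 44 = |G|. So G has 14 conjugacy classes.

Answer: 14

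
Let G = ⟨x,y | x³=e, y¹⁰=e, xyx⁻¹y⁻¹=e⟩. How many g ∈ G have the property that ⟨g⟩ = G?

G is cyclic of order 30. An element generates G iff its order is 30, and a cyclic group of order 30 has exactly φ(30) = 8 such elements.

Answer: 8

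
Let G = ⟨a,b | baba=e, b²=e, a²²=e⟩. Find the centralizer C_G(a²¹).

⟨a²¹⟩ ⊆ C_G(a²¹) since powers of a²¹ commute with a²¹; so |C_G(a²¹)| ≥ |⟨a²¹⟩| = 22.
By orbit–stabilizer, |C_G(a²¹)| = |G| / |conj. class of a²¹| = 44 / 2 = 22.
The 22 elements commuting with a²¹ are {e, a, a², a³, a⁴, a⁵, a⁶, a⁷, a⁸, a⁹, a¹⁰, a¹¹, a¹², a¹³, a¹⁴, a¹⁵, a¹⁶, a¹⁷, a¹⁸, a¹⁹, a²⁰, a²¹}.

Answer: {e, a, a², a³, a⁴, a⁵, a⁶, a⁷, a⁸, a⁹, a¹⁰, a¹¹, a¹², a¹³, a¹⁴, a¹⁵, a¹⁶, a¹⁷, a¹⁸, a¹⁹, a²⁰, a²¹}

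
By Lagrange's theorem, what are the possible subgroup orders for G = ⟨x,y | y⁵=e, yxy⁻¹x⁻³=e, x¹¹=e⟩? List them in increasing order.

|G| = 55 = 5 · 11. By Lagrange's theorem the order of any subgroup divides 55; the divisors of 55 are 1, 5, 11, 55.

Answer: 1, 5, 11, 55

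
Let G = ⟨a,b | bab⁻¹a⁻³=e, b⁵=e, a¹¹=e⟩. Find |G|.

Enumerate words in the generators, reducing via the relations: the distinct elements are
  {a, b, e, ab, a², a³, a⁴, a⁵, a⁶, a⁷, a⁸, a⁹, b², b³, b⁴, ab², ab³, ab⁴, a²b, a³b, a¹⁰, a⁴b, a⁵b, a⁶b, a⁷b, a⁸b, a⁹b, a²b², a²b³, a²b⁴, a³b², a³b³, a³b⁴, a¹⁰b, a⁴b², a⁴b³, a⁴b⁴, a⁵b², a⁵b³, a⁵b⁴, a⁶b², a⁶b³, a⁶b⁴, a⁷b², a⁷b³, a⁷b⁴, a⁸b², a⁸b³, a⁸b⁴, a⁹b², a⁹b³, a⁹b⁴, a¹⁰b², a¹⁰b³, a¹⁰b⁴}.
No further products give new elements, so |G| = 55.

Answer: 55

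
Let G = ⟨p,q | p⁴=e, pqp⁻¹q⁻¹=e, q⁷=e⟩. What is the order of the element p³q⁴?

Compute successive powers until reaching e:
  (p³q⁴)¹ = p³q⁴, (p³q⁴)² = p²q, (p³q⁴)³ = pq⁵, (p³q⁴)⁴ = q², (p³q⁴)⁵ = p³q⁶, (p³q⁴)⁶ = p²q³, (p³q⁴)⁷ = p, (p³q⁴)⁸ = q⁴, (p³q⁴)⁹ = p³q, (p³q⁴)¹⁰ = p²q⁵, (p³q⁴)¹¹ = pq², (p³q⁴)¹² = q⁶, (p³q⁴)¹³ = p³q³, (p³q⁴)¹⁴ = p², (p³q⁴)¹⁵ = pq⁴, (p³q⁴)¹⁶ = q, (p³q⁴)¹⁷ = p³q⁵, (p³q⁴)¹⁸ = p²q², (p³q⁴)¹⁹ = pq⁶, (p³q⁴)²⁰ = q³, (p³q⁴)²¹ = p³, (p³q⁴)²² = p²q⁴, (p³q⁴)²³ = pq, (p³q⁴)²⁴ = q⁵, (p³q⁴)²⁵ = p³q², (p³q⁴)²⁶ = p²q⁶, (p³q⁴)²⁷ = pq³, (p³q⁴)²⁸ = e.
The smallest positive k with (p³q⁴)ᵏ = e is 28.

Answer: 28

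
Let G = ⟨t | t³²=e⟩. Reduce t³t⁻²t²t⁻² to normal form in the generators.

Multiply left to right, reducing at each step:
  (t³) · t⁻² = t
  t · t² = t³
  (t³) · t⁻² = t

Answer: t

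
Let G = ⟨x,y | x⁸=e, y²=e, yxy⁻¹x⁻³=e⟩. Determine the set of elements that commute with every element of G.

An element z ∈ Z(G) iff z commutes with every generator.
For example x⁴ is central: (x⁴)·x = x⁵ = x·(x⁴); (x⁴)·y = x⁴y = y·(x⁴).
Whereas x ∉ Z(G) since x·y = xy ≠ x³y = y·x.
Checking each of the 16 elements this way gives Z(G) = {e, x⁴}, of order 2.

Answer: {e, x⁴}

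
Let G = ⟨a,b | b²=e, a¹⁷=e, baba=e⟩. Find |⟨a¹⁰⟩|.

|⟨a¹⁰⟩| equals the order of a¹⁰. Compute successive powers until reaching e:
  (a¹⁰)¹ = a¹⁰, (a¹⁰)² = a³, (a¹⁰)³ = a¹³, (a¹⁰)⁴ = a⁶, (a¹⁰)⁵ = a¹⁶, (a¹⁰)⁶ = a⁹, (a¹⁰)⁷ = a², (a¹⁰)⁸ = a¹², (a¹⁰)⁹ = a⁵, (a¹⁰)¹⁰ = a¹⁵, (a¹⁰)¹¹ = a⁸, (a¹⁰)¹² = a, (a¹⁰)¹³ = a¹¹, (a¹⁰)¹⁴ = a⁴, (a¹⁰)¹⁵ = a¹⁴, (a¹⁰)¹⁶ = a⁷, (a¹⁰)¹⁷ = e.
The smallest positive k with (a¹⁰)ᵏ = e is 17, so |⟨a¹⁰⟩| = 17.

Answer: 17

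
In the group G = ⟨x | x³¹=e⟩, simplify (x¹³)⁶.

Compute successive powers of (x¹³), reducing at each step:
  (x¹³)²: (x¹³) · x¹³ = x²⁶
  (x¹³)³: (x²⁶) · x¹³ = x⁸
  (x¹³)⁴: (x⁸) · x¹³ = x²¹
  (x¹³)⁵: (x²¹) · x¹³ = x³
  (x¹³)⁶: (x³) · x¹³ = x¹⁶

Answer: x¹⁶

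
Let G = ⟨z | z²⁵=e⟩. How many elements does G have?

G is generated by a single element, so G is cyclic. The relator gives z²⁵ = e and no smaller power is forced to be e, so the 25 powers {e, z, z², z³, z⁴, z⁵, z⁶, z⁷, z⁸, z⁹, z²², z²³, z²¹, z²⁰, z²⁴, z¹², z¹³, z¹¹, z¹⁰, z¹⁴, z¹⁵, z¹⁶, z¹⁷, z¹⁸, z¹⁹} are distinct. Hence |G| = 25.

Answer: 25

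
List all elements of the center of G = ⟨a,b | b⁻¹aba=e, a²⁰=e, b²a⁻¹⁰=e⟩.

An element z ∈ Z(G) iff z commutes with every generator.
For example a¹⁰ is central: (a¹⁰)·a = a¹¹ = a·(a¹⁰); (a¹⁰)·b = b⁻¹ = b·(a¹⁰).
Whereas a ∉ Z(G) since a·b = ab ≠ a⁹b⁻¹ = b·a.
Checking each of the 40 elements this way gives Z(G) = {e, a¹⁰}, of order 2.

Answer: {e, a¹⁰}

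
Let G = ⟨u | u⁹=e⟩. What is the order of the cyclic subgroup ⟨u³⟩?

|⟨u³⟩| equals the order of u³. Compute successive powers until reaching e:
  (u³)¹ = u³, (u³)² = u⁶, (u³)³ = e.
The smallest positive k with (u³)ᵏ = e is 3, so |⟨u³⟩| = 3.

Answer: 3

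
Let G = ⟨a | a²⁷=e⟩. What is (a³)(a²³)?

Compute (a³) · (a²³) by multiplying left to right and reducing via the relations at each step:
  (a³) · a²³ = a²⁶

Answer: a²⁶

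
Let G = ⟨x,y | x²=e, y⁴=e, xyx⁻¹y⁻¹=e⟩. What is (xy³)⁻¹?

The order of (xy³) is 4 (smallest k with (xy³)ᵏ = e), so (xy³)⁻¹ = (xy³)³ = xy.
Check: (xy³) · (xy) → (xy³) · x = y³;   (y³) · y = e, giving e as required.

Answer: xy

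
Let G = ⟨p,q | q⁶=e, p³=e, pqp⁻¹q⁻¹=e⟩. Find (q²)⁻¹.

The order of (q²) is 3 (smallest k with (q²)ᵏ = e), so (q²)⁻¹ = (q²)² = q⁴.
Check: (q²) · (q⁴) → (q²) · q⁴ = e, giving e as required.

Answer: q⁴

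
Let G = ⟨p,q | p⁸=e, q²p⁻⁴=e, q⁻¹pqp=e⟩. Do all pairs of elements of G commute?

p·q = pq but q·p = p³q⁻¹, so p·q ≠ q·p and G is not abelian.

Answer: No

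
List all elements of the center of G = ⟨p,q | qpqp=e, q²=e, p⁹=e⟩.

An element z ∈ Z(G) iff z commutes with every generator.
For example e is central: e·p = p = p·e; e·q = q = q·e.
Whereas p ∉ Z(G) since p·q = pq ≠ p⁸q = q·p.
Checking each of the 18 elements this way gives Z(G) = {e}, of order 1.

Answer: {e}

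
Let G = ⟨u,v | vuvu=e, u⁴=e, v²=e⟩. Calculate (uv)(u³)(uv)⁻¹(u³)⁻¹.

[(uv), (u³)] = (uv)·(u³)·(uv)⁻¹·(u³)⁻¹.
  (uv) · (u³) = u²v
  (u²v) · (uv) = u
  u · u = u²

Answer: u²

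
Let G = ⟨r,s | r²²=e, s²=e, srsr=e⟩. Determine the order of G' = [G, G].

G' = [G, G] is generated by all commutators. The generator-pair commutators are: [r, s] = r².
The subgroup they normally generate is {e, r², r⁴, r⁶, r⁸, r¹⁰, r¹², r¹⁴, r¹⁶, r¹⁸, r²⁰}, of order 11.
Check: |G/G'| = 44/11 = 4 is the order of the abelianisation.

Answer: 11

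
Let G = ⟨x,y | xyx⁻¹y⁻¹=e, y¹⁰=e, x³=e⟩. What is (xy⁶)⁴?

Compute successive powers of (xy⁶), reducing at each step:
  (xy⁶)²: (xy⁶) · x = x²y⁶;   (x²y⁶) · y⁶ = x²y²
  (xy⁶)³: (x²y²) · x = y²;   (y²) · y⁶ = y⁸
  (xy⁶)⁴: (y⁸) · x = xy⁸;   (xy⁸) · y⁶ = xy⁴

Answer: xy⁴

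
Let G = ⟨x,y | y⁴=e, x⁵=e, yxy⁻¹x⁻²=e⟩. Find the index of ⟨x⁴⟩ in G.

First find ord(x⁴) by computing successive powers:
  (x⁴)¹ = x⁴, (x⁴)² = x³, (x⁴)³ = x², (x⁴)⁴ = x, (x⁴)⁵ = e.
So |⟨x⁴⟩| = ord(x⁴) = 5. With |G| = 20, by Lagrange [G : ⟨x⁴⟩] = 20/5 = 4.

Answer: 4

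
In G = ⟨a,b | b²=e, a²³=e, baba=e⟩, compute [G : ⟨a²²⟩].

First find ord(a²²) by computing successive powers:
  (a²²)¹ = a²², (a²²)² = a²¹, (a²²)³ = a²⁰, (a²²)⁴ = a¹⁹, (a²²)⁵ = a¹⁸, (a²²)⁶ = a¹⁷, (a²²)⁷ = a¹⁶, (a²²)⁸ = a¹⁵, (a²²)⁹ = a¹⁴, (a²²)¹⁰ = a¹³, (a²²)¹¹ = a¹², (a²²)¹² = a¹¹, (a²²)¹³ = a¹⁰, (a²²)¹⁴ = a⁹, (a²²)¹⁵ = a⁸, (a²²)¹⁶ = a⁷, (a²²)¹⁷ = a⁶, (a²²)¹⁸ = a⁵, (a²²)¹⁹ = a⁴, (a²²)²⁰ = a³, (a²²)²¹ = a², (a²²)²² = a, (a²²)²³ = e.
So |⟨a²²⟩| = ord(a²²) = 23. With |G| = 46, by Lagrange [G : ⟨a²²⟩] = 46/23 = 2.

Answer: 2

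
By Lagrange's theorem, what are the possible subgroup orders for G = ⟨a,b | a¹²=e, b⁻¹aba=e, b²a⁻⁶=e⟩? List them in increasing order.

|G| = 24 = 2³ · 3. By Lagrange's theorem the order of any subgroup divides 24; the divisors of 24 are 1, 2, 3, 4, 6, 8, 12, 24.

Answer: 1, 2, 3, 4, 6, 8, 12, 24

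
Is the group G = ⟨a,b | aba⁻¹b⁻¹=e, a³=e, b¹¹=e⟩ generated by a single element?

|G| = 33. The element ab has order 33 (its powers give 33 distinct elements), so ⟨ab⟩ = G and G is cyclic.

Answer: Yes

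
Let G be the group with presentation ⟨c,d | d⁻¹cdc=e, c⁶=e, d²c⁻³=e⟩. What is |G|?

Enumerate words in the generators, reducing via the relations: the distinct elements are
  {c, d, e, cd, c², c³, c⁴, c⁵, c²d, d⁻¹, cd⁻¹, c²d⁻¹}.
No further products give new elements, so |G| = 12.

Answer: 12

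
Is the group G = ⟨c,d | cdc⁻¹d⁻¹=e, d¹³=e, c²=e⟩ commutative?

Each pair of generators commutes: c·d = cd = d·c. Since the generators pairwise commute, every element of G commutes with every other, so G is abelian.

Answer: Yes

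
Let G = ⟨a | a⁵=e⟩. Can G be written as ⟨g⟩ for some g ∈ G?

|G| = 5. The element a has order 5 (its powers give 5 distinct elements), so ⟨a⟩ = G and G is cyclic.

Answer: Yes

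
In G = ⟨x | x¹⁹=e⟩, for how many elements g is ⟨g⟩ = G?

G is cyclic of order 19. An element generates G iff its order is 19, and a cyclic group of order 19 has exactly φ(19) = 18 such elements.

Answer: 18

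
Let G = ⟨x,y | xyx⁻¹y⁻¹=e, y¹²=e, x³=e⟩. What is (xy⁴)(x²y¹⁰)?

Compute (xy⁴) · (x²y¹⁰) by multiplying left to right and reducing via the relations at each step:
  (xy⁴) · x² = y⁴
  (y⁴) · y¹⁰ = y²

Answer: y²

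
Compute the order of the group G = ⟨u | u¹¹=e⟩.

G is generated by a single element, so G is cyclic. The relator gives u¹¹ = e and no smaller power is forced to be e, so the 11 powers {e, u, u², u³, u⁴, u⁵, u⁶, u⁷, u⁸, u⁹, u¹⁰} are distinct. Hence |G| = 11.

Answer: 11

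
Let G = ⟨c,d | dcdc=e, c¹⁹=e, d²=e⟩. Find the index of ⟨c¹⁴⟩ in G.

First find ord(c¹⁴) by computing successive powers:
  (c¹⁴)¹ = c¹⁴, (c¹⁴)² = c⁹, (c¹⁴)³ = c⁴, (c¹⁴)⁴ = c¹⁸, (c¹⁴)⁵ = c¹³, (c¹⁴)⁶ = c⁸, (c¹⁴)⁷ = c³, (c¹⁴)⁸ = c¹⁷, (c¹⁴)⁹ = c¹², (c¹⁴)¹⁰ = c⁷, (c¹⁴)¹¹ = c², (c¹⁴)¹² = c¹⁶, (c¹⁴)¹³ = c¹¹, (c¹⁴)¹⁴ = c⁶, (c¹⁴)¹⁵ = c, (c¹⁴)¹⁶ = c¹⁵, (c¹⁴)¹⁷ = c¹⁰, (c¹⁴)¹⁸ = c⁵, (c¹⁴)¹⁹ = e.
So |⟨c¹⁴⟩| = ord(c¹⁴) = 19. With |G| = 38, by Lagrange [G : ⟨c¹⁴⟩] = 38/19 = 2.

Answer: 2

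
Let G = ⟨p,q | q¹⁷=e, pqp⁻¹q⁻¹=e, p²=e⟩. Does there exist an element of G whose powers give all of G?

|G| = 34. The element pq has order 34 (its powers give 34 distinct elements), so ⟨pq⟩ = G and G is cyclic.

Answer: Yes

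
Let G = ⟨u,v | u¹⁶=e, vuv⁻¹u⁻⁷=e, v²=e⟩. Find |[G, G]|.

G' = [G, G] is generated by all commutators. The generator-pair commutators are: [u, v] = u¹⁰.
The subgroup they normally generate is {e, u², u⁴, u⁶, u⁸, u¹⁰, u¹², u¹⁴}, of order 8.
Check: |G/G'| = 32/8 = 4 is the order of the abelianisation.

Answer: 8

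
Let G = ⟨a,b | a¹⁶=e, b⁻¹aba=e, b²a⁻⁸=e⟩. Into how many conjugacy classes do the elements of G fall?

The conjugacy classes (representative and size) are:
  [e] (size 1), [a] (size 2), [a¹⁴] (size 2), [a³] (size 2), [a¹²] (size 2), [a⁵] (size 2), [a¹⁰] (size 2), [a⁷] (size 2), [a⁸] (size 1), [a⁶b] (size 8), [a³b⁻¹] (size 8).
Class equation: 1 + 2 + 2 + 2 + 2 + 2 + 2 + 2 + 1 + 8 + 8 = 32 = |G|. So G has 11 conjugacy classes.

Answer: 11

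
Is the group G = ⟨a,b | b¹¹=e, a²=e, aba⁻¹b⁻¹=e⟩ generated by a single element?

|G| = 22. The element ab has order 22 (its powers give 22 distinct elements), so ⟨ab⟩ = G and G is cyclic.

Answer: Yes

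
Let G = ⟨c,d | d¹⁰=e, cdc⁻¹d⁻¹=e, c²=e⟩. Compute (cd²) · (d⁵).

Compute (cd²) · (d⁵) by multiplying left to right and reducing via the relations at each step:
  (cd²) · d⁵ = cd⁷

Answer: cd⁷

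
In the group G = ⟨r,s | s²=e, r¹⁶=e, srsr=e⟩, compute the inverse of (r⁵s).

The order of (r⁵s) is 2 (smallest k with (r⁵s)ᵏ = e), so (r⁵s)⁻¹ = (r⁵s)¹ = r⁵s.
Check: (r⁵s) · (r⁵s) → (r⁵s) · r⁵ = s;   s · s = e, giving e as required.

Answer: r⁵s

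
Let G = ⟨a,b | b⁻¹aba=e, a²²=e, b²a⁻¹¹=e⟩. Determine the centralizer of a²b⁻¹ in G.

⟨a²b⁻¹⟩ ⊆ C_G(a²b⁻¹) since powers of a²b⁻¹ commute with a²b⁻¹; so |C_G(a²b⁻¹)| ≥ |⟨a²b⁻¹⟩| = 4.
By orbit–stabilizer, |C_G(a²b⁻¹)| = |G| / |conj. class of a²b⁻¹| = 44 / 11 = 4.
The 4 elements commuting with a²b⁻¹ are {e, a¹¹, a²b, a²b⁻¹}.

Answer: {e, a¹¹, a²b, a²b⁻¹}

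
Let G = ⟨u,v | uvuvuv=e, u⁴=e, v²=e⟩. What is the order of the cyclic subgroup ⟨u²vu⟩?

|⟨u²vu⟩| equals the order of u²vu. Compute successive powers until reaching e:
  (u²vu)¹ = u²vu, (u²vu)² = u³vu², (u²vu)³ = e.
The smallest positive k with (u²vu)ᵏ = e is 3, so |⟨u²vu⟩| = 3.

Answer: 3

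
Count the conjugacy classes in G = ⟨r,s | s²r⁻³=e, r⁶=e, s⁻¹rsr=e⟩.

The conjugacy classes (representative and size) are:
  [e] (size 1), [r] (size 2), [r²] (size 2), [r³] (size 1), [rs⁻¹] (size 3), [r²s⁻¹] (size 3).
Class equation: 1 + 2 + 2 + 1 + 3 + 3 = 12 = |G|. So G has 6 conjugacy classes.

Answer: 6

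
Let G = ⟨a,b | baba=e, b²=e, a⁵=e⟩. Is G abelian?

a·b = ab but b·a = a⁴b, so a·b ≠ b·a and G is not abelian.

Answer: No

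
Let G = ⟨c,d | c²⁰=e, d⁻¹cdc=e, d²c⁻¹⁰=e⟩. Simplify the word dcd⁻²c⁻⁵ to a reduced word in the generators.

Multiply left to right, reducing at each step:
  d · c = c⁹d⁻¹
  (c⁹d⁻¹) · d⁻² = c⁹d
  (c⁹d) · c⁻⁵ = c⁴d⁻¹

Answer: c⁴d⁻¹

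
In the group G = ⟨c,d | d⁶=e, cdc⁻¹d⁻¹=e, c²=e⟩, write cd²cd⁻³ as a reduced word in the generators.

Multiply left to right, reducing at each step:
  c · d² = cd²
  (cd²) · c = d²
  (d²) · d⁻³ = d⁵

Answer: d⁵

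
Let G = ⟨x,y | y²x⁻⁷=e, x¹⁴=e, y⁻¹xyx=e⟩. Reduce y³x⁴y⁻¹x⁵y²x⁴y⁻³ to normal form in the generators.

Multiply left to right, reducing at each step:
  (y⁻¹) · x⁴ = x³y
  (x³y) · y⁻¹ = x³
  (x³) · x⁵ = x⁸
  (x⁸) · y² = x
  x · x⁴ = x⁵
  (x⁵) · y⁻³ = x⁵y

Answer: x⁵y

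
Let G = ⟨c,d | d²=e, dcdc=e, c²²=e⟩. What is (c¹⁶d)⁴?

Compute successive powers of (c¹⁶d), reducing at each step:
  (c¹⁶d)²: (c¹⁶d) · c¹⁶ = d;   d · d = e
  (c¹⁶d)³: e · c¹⁶ = c¹⁶;   (c¹⁶) · d = c¹⁶d
  (c¹⁶d)⁴: (c¹⁶d) · c¹⁶ = d;   d · d = e

Answer: e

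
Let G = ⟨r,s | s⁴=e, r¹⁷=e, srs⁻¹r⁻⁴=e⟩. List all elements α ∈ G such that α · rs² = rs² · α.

⟨rs²⟩ ⊆ C_G(rs²) since powers of rs² commute with rs²; so |C_G(rs²)| ≥ |⟨rs²⟩| = 2.
By orbit–stabilizer, |C_G(rs²)| = |G| / |conj. class of rs²| = 68 / 17 = 4.
The 4 elements commuting with rs² are {e, rs², r⁷s, r¹¹s³}.

Answer: {e, rs², r⁷s, r¹¹s³}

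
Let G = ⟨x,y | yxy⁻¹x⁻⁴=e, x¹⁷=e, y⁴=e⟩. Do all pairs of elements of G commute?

x·y = xy but y·x = x⁴y, so x·y ≠ y·x and G is not abelian.

Answer: No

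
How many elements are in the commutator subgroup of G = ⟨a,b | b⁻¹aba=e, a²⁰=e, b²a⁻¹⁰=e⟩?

G' = [G, G] is generated by all commutators. The generator-pair commutators are: [a, b] = a².
The subgroup they normally generate is {e, a², a⁴, a⁶, a⁸, a¹⁰, a¹², a¹⁴, a¹⁶, a¹⁸}, of order 10.
Check: |G/G'| = 40/10 = 4 is the order of the abelianisation.

Answer: 10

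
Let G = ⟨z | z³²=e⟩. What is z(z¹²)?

Compute z · (z¹²) by multiplying left to right and reducing via the relations at each step:
  z · z¹² = z¹³

Answer: z¹³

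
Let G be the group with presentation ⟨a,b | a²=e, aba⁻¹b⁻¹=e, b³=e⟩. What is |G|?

Enumerate words in the generators, reducing via the relations: the distinct elements are
  {a, b, e, ab, b², ab²}.
No further products give new elements, so |G| = 6.

Answer: 6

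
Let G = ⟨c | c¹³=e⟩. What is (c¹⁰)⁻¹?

The order of (c¹⁰) is 13 (smallest k with (c¹⁰)ᵏ = e), so (c¹⁰)⁻¹ = (c¹⁰)¹² = c³.
Check: (c¹⁰) · (c³) → (c¹⁰) · c³ = e, giving e as required.

Answer: c³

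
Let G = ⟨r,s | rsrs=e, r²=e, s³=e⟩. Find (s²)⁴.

Compute successive powers of (s²), reducing at each step:
  (s²)²: (s²) · s² = s
  (s²)³: s · s² = e
  (s²)⁴: e · s² = s²

Answer: s²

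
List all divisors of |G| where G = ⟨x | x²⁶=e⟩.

|G| = 26 = 2 · 13. By Lagrange's theorem the order of any subgroup divides 26; the divisors of 26 are 1, 2, 13, 26.

Answer: 1, 2, 13, 26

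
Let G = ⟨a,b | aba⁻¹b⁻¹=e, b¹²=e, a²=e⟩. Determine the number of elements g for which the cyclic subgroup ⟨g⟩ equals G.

⟨g⟩ = G would require ord(g) = |G| = 24, but the maximum element order in G is 12 < 24. So G is not cyclic and no single element generates it: the count is 0.

Answer: 0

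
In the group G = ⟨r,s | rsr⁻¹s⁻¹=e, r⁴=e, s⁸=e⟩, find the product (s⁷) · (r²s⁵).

Compute (s⁷) · (r²s⁵) by multiplying left to right and reducing via the relations at each step:
  (s⁷) · r² = r²s⁷
  (r²s⁷) · s⁵ = r²s⁴

Answer: r²s⁴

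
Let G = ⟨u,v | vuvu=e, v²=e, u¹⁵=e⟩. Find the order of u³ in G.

Compute successive powers until reaching e:
  (u³)¹ = u³, (u³)² = u⁶, (u³)³ = u⁹, (u³)⁴ = u¹², (u³)⁵ = e.
The smallest positive k with (u³)ᵏ = e is 5.

Answer: 5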